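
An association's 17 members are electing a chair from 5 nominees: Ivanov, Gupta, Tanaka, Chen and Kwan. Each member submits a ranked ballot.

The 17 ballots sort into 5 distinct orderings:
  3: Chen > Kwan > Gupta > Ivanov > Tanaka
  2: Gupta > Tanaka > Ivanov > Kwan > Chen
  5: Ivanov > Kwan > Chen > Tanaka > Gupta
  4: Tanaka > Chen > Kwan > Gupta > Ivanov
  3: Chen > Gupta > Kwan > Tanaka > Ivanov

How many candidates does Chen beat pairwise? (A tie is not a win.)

4

Chen against each rival (17 voters):
Chen–Ivanov: Chen 10–7.
Chen–Gupta: Chen 15–2.
Chen vs Tanaka: Chen wins 11–6.
Chen vs Kwan: Chen, 10–7.
Chen beats Ivanov, Gupta, Tanaka, Kwan — 4 pairwise wins.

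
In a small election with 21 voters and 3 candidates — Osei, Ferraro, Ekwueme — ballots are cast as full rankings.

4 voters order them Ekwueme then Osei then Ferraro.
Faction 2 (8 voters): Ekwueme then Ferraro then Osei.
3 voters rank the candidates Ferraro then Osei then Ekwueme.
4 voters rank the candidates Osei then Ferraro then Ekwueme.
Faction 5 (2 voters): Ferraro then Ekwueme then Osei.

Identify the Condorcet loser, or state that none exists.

Head-to-head results (21 voters):
Osei vs Ferraro: Ferraro, 13–8.
Osei vs Ekwueme: Osei is ranked higher on 3+4 = 7 ballots, Ekwueme on 14. Ekwueme wins 14–7.
Ferraro vs Ekwueme: 9 to 12, Ekwueme.
Osei is beaten in every head-to-head and is the Condorcet loser.

Osei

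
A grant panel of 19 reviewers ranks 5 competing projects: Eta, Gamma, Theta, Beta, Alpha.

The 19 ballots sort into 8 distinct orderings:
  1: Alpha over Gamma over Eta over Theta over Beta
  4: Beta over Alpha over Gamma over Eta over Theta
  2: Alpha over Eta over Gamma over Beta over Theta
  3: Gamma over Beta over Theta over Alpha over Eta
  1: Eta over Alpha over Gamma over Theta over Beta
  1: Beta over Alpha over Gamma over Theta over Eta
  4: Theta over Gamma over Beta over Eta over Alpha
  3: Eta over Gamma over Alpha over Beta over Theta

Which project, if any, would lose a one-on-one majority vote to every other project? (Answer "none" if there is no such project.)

Pairwise majorities:
Eta–Gamma: Gamma 13–6.
Eta vs Theta: 11 to 8, Eta.
Eta vs Beta: Eta is ranked higher on 1+2+1+3 = 7 ballots, Beta on 12. Beta wins 12–7.
Eta vs Alpha: 1+4+3 = 8 for Eta, 11 for Alpha — Alpha by 11–8.
Gamma vs Theta: Gamma preferred on 15 ballots; Gamma wins 15–4.
Gamma vs Beta: 1+2+3+1+4+3 = 14 for Gamma, 5 for Beta — Gamma by 14–5.
Gamma vs Alpha: Gamma preferred on 3+4+3 = 10 ballots; Gamma wins 10–9.
Theta vs Beta: Theta preferred on 1+1+4 = 6 ballots; Beta wins 13–6.
Theta vs Alpha: 7 to 12, Alpha.
Beta vs Alpha: Beta is ranked higher on 4+3+1+4 = 12 ballots, Alpha on 7. Beta wins 12–7.
Theta loses to every other project — it is the Condorcet loser.

Theta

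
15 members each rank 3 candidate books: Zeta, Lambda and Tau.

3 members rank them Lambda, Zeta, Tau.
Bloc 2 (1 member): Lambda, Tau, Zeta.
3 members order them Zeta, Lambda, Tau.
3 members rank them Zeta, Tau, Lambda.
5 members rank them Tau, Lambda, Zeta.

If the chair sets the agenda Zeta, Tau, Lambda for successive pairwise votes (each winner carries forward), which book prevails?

Lambda

Round 1: Zeta vs Tau — 9–6, Zeta advances.
Round 2: Zeta vs Lambda — 6–9, Lambda advances.
Lambda survives the agenda.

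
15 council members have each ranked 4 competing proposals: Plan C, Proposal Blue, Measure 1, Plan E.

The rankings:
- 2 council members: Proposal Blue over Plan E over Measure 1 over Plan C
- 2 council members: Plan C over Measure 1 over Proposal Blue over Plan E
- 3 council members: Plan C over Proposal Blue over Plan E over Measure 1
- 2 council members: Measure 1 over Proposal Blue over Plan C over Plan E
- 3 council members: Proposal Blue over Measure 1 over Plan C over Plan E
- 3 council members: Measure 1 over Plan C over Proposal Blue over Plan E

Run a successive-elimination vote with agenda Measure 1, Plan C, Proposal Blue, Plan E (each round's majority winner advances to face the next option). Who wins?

Round 1: Measure 1 vs Plan C — 10–5, Measure 1 advances.
Round 2: Measure 1 vs Proposal Blue — 7–8, Proposal Blue advances.
Round 3: Proposal Blue vs Plan E — 15–0, Proposal Blue advances.
Proposal Blue survives the agenda.

Proposal Blue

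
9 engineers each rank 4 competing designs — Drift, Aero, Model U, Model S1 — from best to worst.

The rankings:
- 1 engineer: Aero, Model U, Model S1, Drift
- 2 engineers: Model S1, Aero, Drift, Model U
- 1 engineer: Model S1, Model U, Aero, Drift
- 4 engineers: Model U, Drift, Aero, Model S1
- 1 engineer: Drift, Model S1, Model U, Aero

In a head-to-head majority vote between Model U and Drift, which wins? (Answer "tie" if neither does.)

Ballots ranking Model U above Drift: 1 + 1 + 4 = 6.
Ballots ranking Drift above Model U: 9 − 6 = 3.
Model U wins the head-to-head 6–3.

Model U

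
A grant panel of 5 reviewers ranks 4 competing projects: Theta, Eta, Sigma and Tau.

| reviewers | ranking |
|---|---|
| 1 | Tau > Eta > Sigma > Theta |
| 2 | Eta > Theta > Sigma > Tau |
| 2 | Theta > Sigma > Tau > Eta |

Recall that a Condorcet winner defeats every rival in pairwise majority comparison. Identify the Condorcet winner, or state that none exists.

Pairwise majorities:
Theta vs Eta: Theta is ranked higher on 2 ballots, Eta on 3. Eta wins 3–2.
Theta vs Sigma: 2+2 = 4 for Theta, 1 for Sigma — Theta by 4–1.
Theta vs Tau: Theta is ranked higher on 2+2 = 4 ballots, Tau on 1. Theta wins 4–1.
Eta vs Sigma: Eta preferred on 1+2 = 3 ballots; Eta wins 3–2.
Eta vs Tau: 2 to 3, Tau.
Sigma vs Tau: Sigma is ranked higher on 2+2 = 4 ballots, Tau on 1. Sigma wins 4–1.
Every project loses at least once (Theta loses to Eta; Eta loses to Tau; Sigma loses to Theta; Tau loses to Theta). The majority relation contains the cycle Theta > Tau > Eta > Theta, so there is no Condorcet winner.

none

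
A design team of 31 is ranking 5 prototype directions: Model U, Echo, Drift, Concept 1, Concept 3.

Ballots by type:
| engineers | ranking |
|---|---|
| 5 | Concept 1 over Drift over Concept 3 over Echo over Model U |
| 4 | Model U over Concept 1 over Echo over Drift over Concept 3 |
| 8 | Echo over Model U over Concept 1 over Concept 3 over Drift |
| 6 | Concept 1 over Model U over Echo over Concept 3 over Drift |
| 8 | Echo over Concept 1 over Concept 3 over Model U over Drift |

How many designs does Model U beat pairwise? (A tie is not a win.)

Model U against each rival (31 engineers):
Model U vs Echo: Echo wins 21–10.
Model U vs Drift: Model U preferred on 4+8+6+8 = 26 ballots; Model U wins 26–5.
Model U vs Concept 1: 12 to 19, Concept 1.
Model U vs Concept 3: 4+8+6 = 18 for Model U, 13 for Concept 3 — Model U by 18–13.
Model U beats Drift, Concept 3; loses to Echo, Concept 1 — 2 pairwise wins.

2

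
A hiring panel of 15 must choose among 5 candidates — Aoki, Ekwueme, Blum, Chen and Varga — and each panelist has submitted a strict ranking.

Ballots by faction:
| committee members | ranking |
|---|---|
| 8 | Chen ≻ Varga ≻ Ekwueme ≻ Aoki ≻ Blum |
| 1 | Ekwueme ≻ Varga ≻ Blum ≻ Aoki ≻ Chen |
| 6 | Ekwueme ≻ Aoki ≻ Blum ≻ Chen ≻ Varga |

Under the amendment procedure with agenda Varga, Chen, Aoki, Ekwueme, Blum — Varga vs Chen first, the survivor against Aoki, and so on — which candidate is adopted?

Chen

Round 1: Varga vs Chen — 1–14, Chen advances.
Round 2: Chen vs Aoki — 8–7, Chen advances.
Round 3: Chen vs Ekwueme — 8–7, Chen advances.
Round 4: Chen vs Blum — 8–7, Chen advances.
The agenda winner is Chen.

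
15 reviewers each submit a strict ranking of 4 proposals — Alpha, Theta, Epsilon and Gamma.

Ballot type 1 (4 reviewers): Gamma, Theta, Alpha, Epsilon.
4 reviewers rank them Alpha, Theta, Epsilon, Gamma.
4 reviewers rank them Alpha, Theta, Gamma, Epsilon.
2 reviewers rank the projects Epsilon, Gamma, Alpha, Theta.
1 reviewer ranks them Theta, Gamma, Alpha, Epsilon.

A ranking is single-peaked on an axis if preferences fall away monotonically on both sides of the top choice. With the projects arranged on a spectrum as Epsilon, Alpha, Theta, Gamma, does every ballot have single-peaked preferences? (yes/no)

Axis positions: Epsilon=1, Alpha=2, Theta=3, Gamma=4.
Ballot type 1 (peak Gamma at position 4): ranking walks positions 4-3-2-1, expanding outward from the peak — single-peaked.
Ballot type 2 (peak Alpha at position 2): ranking walks positions 2-3-1-4, expanding outward from the peak — single-peaked.
Ballot type 3 (peak Alpha at position 2): ranking walks positions 2-3-4-1, expanding outward from the peak — single-peaked.
Ballot type 4: ranking walks positions 1-4-2-3; Gamma is ranked above Alpha even though Alpha lies between Gamma and the peak Epsilon on the axis — preferences dip and rise again. Not single-peaked.
Ballot type 5 (peak Theta at position 3): ranking walks positions 3-4-2-1, expanding outward from the peak — single-peaked.
Ballot type 4 violates single-peakedness, so the profile is not single-peaked on this axis.

no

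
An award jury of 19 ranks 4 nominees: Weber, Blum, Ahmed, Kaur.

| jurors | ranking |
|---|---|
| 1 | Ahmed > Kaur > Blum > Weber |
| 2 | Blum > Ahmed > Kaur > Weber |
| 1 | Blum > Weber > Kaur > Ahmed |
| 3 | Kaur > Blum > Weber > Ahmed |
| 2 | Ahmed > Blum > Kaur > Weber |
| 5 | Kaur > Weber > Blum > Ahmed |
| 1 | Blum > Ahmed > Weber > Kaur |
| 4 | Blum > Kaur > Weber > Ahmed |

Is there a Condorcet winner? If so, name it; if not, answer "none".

Pairwise majorities:
Weber vs Blum: Blum wins 14–5.
Weber vs Ahmed: Weber, 13–6.
Weber vs Kaur: Kaur, 17–2.
Blum–Ahmed: Blum 16–3.
Blum vs Kaur: Blum wins 10–9.
Ahmed vs Kaur: Kaur wins 13–6.
Blum wins every pairwise contest, so Blum is the Condorcet winner.

Blum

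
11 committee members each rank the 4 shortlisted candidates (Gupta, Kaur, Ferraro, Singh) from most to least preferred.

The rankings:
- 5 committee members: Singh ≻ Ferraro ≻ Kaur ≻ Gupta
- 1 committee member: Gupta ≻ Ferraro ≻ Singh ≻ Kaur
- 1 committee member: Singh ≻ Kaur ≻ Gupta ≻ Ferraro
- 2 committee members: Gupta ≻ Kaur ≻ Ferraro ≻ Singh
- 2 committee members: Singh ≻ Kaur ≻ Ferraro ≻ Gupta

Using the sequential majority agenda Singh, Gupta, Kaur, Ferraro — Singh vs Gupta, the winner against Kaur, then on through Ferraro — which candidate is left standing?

Singh

Round 1: Singh vs Gupta — 8–3, Singh advances.
Round 2: Singh vs Kaur — 9–2, Singh advances.
Round 3: Singh vs Ferraro — 8–3, Singh advances.
The agenda winner is Singh.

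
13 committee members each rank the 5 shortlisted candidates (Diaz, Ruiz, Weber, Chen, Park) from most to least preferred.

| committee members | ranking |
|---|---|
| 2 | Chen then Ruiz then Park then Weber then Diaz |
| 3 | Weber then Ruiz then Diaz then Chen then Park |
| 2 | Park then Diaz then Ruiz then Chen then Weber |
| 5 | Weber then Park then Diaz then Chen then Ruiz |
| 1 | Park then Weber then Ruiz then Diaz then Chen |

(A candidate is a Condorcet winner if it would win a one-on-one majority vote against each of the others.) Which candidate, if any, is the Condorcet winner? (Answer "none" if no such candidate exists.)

Weber

Check each pair by majority over 13 ballots:
Diaz vs Ruiz: Diaz wins 7–6.
Diaz vs Weber: Weber, 11–2.
Diaz vs Chen: Diaz wins 11–2.
Diaz vs Park: Park wins 10–3.
Ruiz vs Weber: Weber wins 9–4.
Ruiz vs Chen: Chen, 7–6.
Ruiz vs Park: Park wins 8–5.
Weber–Chen: Weber 9–4.
Weber vs Park: Weber wins 8–5.
Chen vs Park: Park wins 8–5.
Only Weber has no losses; Weber is the Condorcet winner.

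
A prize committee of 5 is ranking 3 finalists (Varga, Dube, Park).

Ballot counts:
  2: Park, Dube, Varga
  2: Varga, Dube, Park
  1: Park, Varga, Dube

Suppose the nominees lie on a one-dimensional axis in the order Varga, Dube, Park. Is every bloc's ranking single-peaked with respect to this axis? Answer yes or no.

Axis positions: Varga=1, Dube=2, Park=3.
Bloc 1 (peak Park at position 3): ranking walks positions 3-2-1, expanding outward from the peak — single-peaked.
Bloc 2 (peak Varga at position 1): ranking walks positions 1-2-3, expanding outward from the peak — single-peaked.
Bloc 3: ranking walks positions 3-1-2; Varga is ranked above Dube even though Dube lies between Varga and the peak Park on the axis — preferences dip and rise again. Not single-peaked.
Bloc 3 violates single-peakedness, so the profile is not single-peaked on this axis.

no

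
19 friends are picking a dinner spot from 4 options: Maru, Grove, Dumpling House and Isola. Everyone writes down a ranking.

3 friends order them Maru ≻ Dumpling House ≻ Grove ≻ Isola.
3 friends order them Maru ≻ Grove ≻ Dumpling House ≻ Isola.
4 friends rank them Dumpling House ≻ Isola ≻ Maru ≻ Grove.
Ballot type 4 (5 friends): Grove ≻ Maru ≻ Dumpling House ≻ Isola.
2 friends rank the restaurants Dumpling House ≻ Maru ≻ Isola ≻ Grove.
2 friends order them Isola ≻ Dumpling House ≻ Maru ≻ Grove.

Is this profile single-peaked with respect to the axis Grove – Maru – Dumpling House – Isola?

Axis positions: Grove=1, Maru=2, Dumpling House=3, Isola=4.
Ballot type 1 (peak Maru at position 2): ranking walks positions 2-3-1-4, expanding outward from the peak — single-peaked.
Ballot type 2 (peak Maru at position 2): ranking walks positions 2-1-3-4, expanding outward from the peak — single-peaked.
Ballot type 3 (peak Dumpling House at position 3): ranking walks positions 3-4-2-1, expanding outward from the peak — single-peaked.
Ballot type 4 (peak Grove at position 1): ranking walks positions 1-2-3-4, expanding outward from the peak — single-peaked.
Ballot type 5 (peak Dumpling House at position 3): ranking walks positions 3-2-4-1, expanding outward from the peak — single-peaked.
Ballot type 6 (peak Isola at position 4): ranking walks positions 4-3-2-1, expanding outward from the peak — single-peaked.
Every ranking is single-peaked on this axis.

yes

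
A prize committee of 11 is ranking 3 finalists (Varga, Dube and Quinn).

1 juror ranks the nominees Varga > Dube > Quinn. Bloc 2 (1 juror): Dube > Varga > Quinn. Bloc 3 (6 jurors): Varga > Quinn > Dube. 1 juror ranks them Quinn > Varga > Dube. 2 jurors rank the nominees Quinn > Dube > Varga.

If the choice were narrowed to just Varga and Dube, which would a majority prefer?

Varga

Ballots ranking Varga above Dube: 1 + 6 + 1 = 8.
Ballots ranking Dube above Varga: 11 − 8 = 3.
Varga wins the head-to-head 8–3.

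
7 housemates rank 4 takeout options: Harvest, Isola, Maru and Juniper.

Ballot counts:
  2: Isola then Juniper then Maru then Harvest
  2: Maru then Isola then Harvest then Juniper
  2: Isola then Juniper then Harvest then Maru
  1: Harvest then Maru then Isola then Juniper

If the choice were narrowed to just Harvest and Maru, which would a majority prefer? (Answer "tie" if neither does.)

Ballots ranking Harvest above Maru: 2 + 1 = 3.
Ballots ranking Maru above Harvest: 7 − 3 = 4.
Maru wins the head-to-head 4–3.

Maru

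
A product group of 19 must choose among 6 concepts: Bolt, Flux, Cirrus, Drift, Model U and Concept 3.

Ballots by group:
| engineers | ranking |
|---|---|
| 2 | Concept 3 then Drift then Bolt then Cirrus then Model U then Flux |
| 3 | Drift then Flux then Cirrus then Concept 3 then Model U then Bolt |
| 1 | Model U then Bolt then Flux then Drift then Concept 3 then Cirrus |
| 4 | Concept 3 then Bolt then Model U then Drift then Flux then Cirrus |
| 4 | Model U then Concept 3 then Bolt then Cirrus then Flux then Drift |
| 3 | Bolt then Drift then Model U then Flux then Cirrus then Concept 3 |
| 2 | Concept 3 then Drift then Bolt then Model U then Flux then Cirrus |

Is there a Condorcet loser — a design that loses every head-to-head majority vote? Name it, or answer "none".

Pairwise majorities:
Bolt vs Flux: Bolt, 16–3.
Bolt vs Cirrus: 2+1+4+4+3+2 = 16 for Bolt, 3 for Cirrus — Bolt by 16–3.
Bolt vs Drift: Bolt wins 12–7.
Bolt vs Model U: Bolt is ranked higher on 2+4+3+2 = 11 ballots, Model U on 8. Bolt wins 11–8.
Bolt–Concept 3: Concept 3 15–4.
Flux vs Cirrus: Flux preferred on 3+1+4+3+2 = 13 ballots; Flux wins 13–6.
Flux vs Drift: 1+4 = 5 for Flux, 14 for Drift — Drift by 14–5.
Flux vs Model U: Model U wins 16–3.
Flux–Concept 3: Concept 3 12–7.
Cirrus vs Drift: Cirrus is ranked higher on 4 ballots, Drift on 15. Drift wins 15–4.
Cirrus–Model U: Model U 14–5.
Cirrus vs Concept 3: Cirrus preferred on 3+3 = 6 ballots; Concept 3 wins 13–6.
Drift vs Model U: Drift is ranked higher on 2+3+3+2 = 10 ballots, Model U on 9. Drift wins 10–9.
Drift vs Concept 3: Concept 3, 12–7.
Model U vs Concept 3: Concept 3 wins 11–8.
Cirrus is beaten in every head-to-head and is the Condorcet loser.

Cirrus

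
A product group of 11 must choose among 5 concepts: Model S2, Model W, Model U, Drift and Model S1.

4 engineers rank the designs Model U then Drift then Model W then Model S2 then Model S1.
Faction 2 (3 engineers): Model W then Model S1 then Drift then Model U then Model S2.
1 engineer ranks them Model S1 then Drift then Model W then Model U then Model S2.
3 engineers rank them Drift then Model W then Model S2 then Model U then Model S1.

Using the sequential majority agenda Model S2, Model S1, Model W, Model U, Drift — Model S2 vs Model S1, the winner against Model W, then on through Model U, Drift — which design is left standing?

Drift

Round 1: Model S2 vs Model S1 — 7–4, Model S2 advances.
Round 2: Model S2 vs Model W — 0–11, Model W advances.
Round 3: Model W vs Model U — 7–4, Model W advances.
Round 4: Model W vs Drift — 3–8, Drift advances.
Drift survives the agenda.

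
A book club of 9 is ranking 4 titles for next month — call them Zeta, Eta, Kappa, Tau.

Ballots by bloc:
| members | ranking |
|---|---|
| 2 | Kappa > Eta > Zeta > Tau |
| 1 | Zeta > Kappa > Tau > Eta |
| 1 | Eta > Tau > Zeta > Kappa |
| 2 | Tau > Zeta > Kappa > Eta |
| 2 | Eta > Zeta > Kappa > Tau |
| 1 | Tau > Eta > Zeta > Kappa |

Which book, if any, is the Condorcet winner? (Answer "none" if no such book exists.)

none

Pairwise majorities:
Zeta–Eta: Eta 6–3.
Zeta vs Kappa: Zeta, 7–2.
Zeta vs Tau: Zeta is ranked higher on 2+1+2 = 5 ballots, Tau on 4. Zeta wins 5–4.
Eta vs Kappa: Kappa wins 5–4.
Eta vs Tau: Eta, 5–4.
Kappa vs Tau: 2+1+2 = 5 for Kappa, 4 for Tau — Kappa by 5–4.
Every book loses at least once (Zeta loses to Eta; Eta loses to Kappa; Kappa loses to Zeta; Tau loses to Zeta). The majority relation contains the cycle Zeta beats Kappa beats Eta beats Zeta, so there is no Condorcet winner.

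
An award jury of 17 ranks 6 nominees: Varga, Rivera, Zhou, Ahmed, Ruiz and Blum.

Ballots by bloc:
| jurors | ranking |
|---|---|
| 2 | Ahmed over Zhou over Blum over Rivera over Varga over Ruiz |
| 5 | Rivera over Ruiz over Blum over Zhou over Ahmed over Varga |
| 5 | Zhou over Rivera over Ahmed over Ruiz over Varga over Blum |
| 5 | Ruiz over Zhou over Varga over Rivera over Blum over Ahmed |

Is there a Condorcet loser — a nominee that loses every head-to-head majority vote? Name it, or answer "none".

none

Head-to-head results (17 jurors):
Varga vs Rivera: Rivera wins 12–5.
Varga vs Zhou: Varga is ranked higher on 0 ballots, Zhou on 17. Zhou wins 17–0.
Varga vs Ahmed: 5 to 12, Ahmed.
Varga vs Ruiz: 2 to 15, Ruiz.
Varga–Blum: Varga 10–7.
Rivera vs Zhou: 5 to 12, Zhou.
Rivera vs Ahmed: 15 to 2, Rivera.
Rivera vs Ruiz: Rivera preferred on 2+5+5 = 12 ballots; Rivera wins 12–5.
Rivera vs Blum: Rivera preferred on 5+5+5 = 15 ballots; Rivera wins 15–2.
Zhou vs Ahmed: Zhou is ranked higher on 5+5+5 = 15 ballots, Ahmed on 2. Zhou wins 15–2.
Zhou vs Ruiz: Ruiz wins 10–7.
Zhou vs Blum: Zhou, 12–5.
Ahmed vs Ruiz: Ruiz, 10–7.
Ahmed vs Blum: Blum wins 10–7.
Ruiz–Blum: Ruiz 15–2.
Every nominee wins at least one matchup (Varga beats Blum; Rivera beats Varga; Zhou beats Varga; Ahmed beats Varga; Ruiz beats Varga; Blum beats Ahmed), so there is no Condorcet loser.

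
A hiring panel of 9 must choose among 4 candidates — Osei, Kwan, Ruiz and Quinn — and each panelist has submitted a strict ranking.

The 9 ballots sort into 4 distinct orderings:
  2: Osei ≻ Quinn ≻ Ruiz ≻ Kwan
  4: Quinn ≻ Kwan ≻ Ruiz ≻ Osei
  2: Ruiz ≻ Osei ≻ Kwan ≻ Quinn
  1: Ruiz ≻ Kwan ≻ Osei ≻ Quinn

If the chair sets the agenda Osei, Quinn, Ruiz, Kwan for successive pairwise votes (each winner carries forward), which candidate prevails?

Ruiz

Round 1: Osei vs Quinn — 5–4, Osei advances.
Round 2: Osei vs Ruiz — 2–7, Ruiz advances.
Round 3: Ruiz vs Kwan — 5–4, Ruiz advances.
The agenda winner is Ruiz.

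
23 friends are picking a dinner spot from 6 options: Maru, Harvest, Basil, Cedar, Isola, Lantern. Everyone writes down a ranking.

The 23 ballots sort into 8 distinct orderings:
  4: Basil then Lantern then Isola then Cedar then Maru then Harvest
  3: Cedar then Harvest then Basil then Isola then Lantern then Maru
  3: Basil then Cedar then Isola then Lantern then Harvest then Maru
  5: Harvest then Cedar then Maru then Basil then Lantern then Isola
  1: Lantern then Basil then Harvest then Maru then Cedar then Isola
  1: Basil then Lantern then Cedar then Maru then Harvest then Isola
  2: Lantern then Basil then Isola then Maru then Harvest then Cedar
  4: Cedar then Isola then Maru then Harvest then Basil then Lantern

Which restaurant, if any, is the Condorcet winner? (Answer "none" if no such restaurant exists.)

Cedar

Check each pair by majority over 23 ballots:
Maru vs Harvest: Harvest, 12–11.
Maru–Basil: Basil 14–9.
Maru vs Cedar: Cedar, 20–3.
Maru–Isola: Isola 16–7.
Maru vs Lantern: Lantern wins 14–9.
Harvest vs Basil: 3+5+4 = 12 for Harvest, 11 for Basil — Harvest by 12–11.
Harvest–Cedar: Cedar 15–8.
Harvest–Isola: Isola 13–10.
Harvest vs Lantern: Harvest preferred on 3+5+4 = 12 ballots; Harvest wins 12–11.
Basil–Cedar: Cedar 12–11.
Basil vs Isola: 19 for Basil, 4 for Isola — Basil by 19–4.
Basil vs Lantern: Basil preferred on 4+3+3+5+1+4 = 20 ballots; Basil wins 20–3.
Cedar vs Isola: Cedar wins 17–6.
Cedar–Lantern: Cedar 15–8.
Isola–Lantern: Lantern 13–10.
Cedar defeats every rival head-to-head and is the Condorcet winner.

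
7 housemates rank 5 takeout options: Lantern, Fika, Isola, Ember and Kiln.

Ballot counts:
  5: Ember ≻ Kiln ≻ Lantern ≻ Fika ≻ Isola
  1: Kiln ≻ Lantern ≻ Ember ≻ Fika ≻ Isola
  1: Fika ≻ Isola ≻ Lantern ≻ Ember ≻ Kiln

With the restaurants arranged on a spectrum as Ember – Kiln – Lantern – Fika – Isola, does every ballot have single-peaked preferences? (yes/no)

Axis positions: Ember=1, Kiln=2, Lantern=3, Fika=4, Isola=5.
Faction 1 (peak Ember at position 1): ranking walks positions 1-2-3-4-5, expanding outward from the peak — single-peaked.
Faction 2 (peak Kiln at position 2): ranking walks positions 2-3-1-4-5, expanding outward from the peak — single-peaked.
Faction 3: ranking walks positions 4-5-3-1-2; Ember is ranked above Kiln even though Kiln lies between Ember and the peak Fika on the axis — preferences dip and rise again. Not single-peaked.
Faction 3 violates single-peakedness, so the profile is not single-peaked on this axis.

no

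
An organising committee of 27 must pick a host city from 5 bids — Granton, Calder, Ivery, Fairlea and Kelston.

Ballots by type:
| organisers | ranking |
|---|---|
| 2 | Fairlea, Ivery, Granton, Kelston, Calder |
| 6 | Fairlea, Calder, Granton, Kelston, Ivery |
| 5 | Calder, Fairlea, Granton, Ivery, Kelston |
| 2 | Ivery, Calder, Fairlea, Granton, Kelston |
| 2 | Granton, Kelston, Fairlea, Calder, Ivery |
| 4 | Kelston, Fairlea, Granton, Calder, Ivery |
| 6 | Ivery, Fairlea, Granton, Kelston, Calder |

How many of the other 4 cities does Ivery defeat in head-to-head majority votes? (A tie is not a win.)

Ivery against each rival (27 organisers):
Ivery vs Granton: Ivery preferred on 2+2+6 = 10 ballots; Granton wins 17–10.
Ivery vs Calder: Calder wins 17–10.
Ivery–Fairlea: Fairlea 19–8.
Ivery vs Kelston: Ivery wins 15–12.
Ivery beats Kelston; loses to Granton, Calder, Fairlea — 1 pairwise win.

1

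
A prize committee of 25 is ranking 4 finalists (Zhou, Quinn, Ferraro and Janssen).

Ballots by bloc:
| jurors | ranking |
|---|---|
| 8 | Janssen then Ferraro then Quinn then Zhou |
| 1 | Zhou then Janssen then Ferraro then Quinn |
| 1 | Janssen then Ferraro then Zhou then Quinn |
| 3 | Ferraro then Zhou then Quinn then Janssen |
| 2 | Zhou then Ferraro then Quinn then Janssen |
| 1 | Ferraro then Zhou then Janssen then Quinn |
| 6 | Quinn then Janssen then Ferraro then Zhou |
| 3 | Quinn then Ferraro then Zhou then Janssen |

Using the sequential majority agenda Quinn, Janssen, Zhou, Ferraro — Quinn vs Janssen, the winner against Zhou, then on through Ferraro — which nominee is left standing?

Round 1: Quinn vs Janssen — 14–11, Quinn advances.
Round 2: Quinn vs Zhou — 17–8, Quinn advances.
Round 3: Quinn vs Ferraro — 9–16, Ferraro advances.
The agenda winner is Ferraro.

Ferraro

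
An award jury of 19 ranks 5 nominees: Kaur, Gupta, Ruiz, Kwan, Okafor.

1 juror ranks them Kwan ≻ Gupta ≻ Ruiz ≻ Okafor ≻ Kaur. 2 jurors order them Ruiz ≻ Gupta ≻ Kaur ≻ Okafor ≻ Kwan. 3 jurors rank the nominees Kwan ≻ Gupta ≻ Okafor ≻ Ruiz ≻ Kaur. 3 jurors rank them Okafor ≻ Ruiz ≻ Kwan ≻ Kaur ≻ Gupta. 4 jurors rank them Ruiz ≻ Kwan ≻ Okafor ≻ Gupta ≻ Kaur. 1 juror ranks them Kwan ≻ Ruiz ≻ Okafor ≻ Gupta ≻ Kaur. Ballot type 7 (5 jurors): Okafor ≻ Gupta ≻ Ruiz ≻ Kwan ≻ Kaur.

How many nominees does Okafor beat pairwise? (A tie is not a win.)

4

Okafor against each rival (19 jurors):
Okafor vs Kaur: Okafor wins 17–2.
Okafor vs Gupta: Okafor is ranked higher on 3+4+1+5 = 13 ballots, Gupta on 6. Okafor wins 13–6.
Okafor vs Ruiz: Okafor preferred on 3+3+5 = 11 ballots; Okafor wins 11–8.
Okafor–Kwan: Okafor 10–9.
Okafor beats Kaur, Gupta, Ruiz, Kwan — 4 pairwise wins.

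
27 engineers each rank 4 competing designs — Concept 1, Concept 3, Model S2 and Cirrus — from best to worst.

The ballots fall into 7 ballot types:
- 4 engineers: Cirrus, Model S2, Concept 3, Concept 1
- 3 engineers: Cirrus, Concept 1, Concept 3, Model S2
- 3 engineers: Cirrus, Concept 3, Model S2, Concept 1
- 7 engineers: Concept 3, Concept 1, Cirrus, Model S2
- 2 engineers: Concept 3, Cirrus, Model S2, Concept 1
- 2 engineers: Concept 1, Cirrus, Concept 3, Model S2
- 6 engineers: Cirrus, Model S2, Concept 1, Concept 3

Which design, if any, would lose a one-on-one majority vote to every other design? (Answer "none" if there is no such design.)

Pairwise majorities:
Concept 1 vs Concept 3: Concept 1 is ranked higher on 3+2+6 = 11 ballots, Concept 3 on 16. Concept 3 wins 16–11.
Concept 1 vs Model S2: Model S2 wins 15–12.
Concept 1 vs Cirrus: Cirrus wins 18–9.
Concept 3 vs Model S2: Concept 3 wins 17–10.
Concept 3 vs Cirrus: Concept 3 preferred on 7+2 = 9 ballots; Cirrus wins 18–9.
Model S2 vs Cirrus: Model S2 preferred on 0 ballots; Cirrus wins 27–0.
Concept 1 is beaten in every head-to-head and is the Condorcet loser.

Concept 1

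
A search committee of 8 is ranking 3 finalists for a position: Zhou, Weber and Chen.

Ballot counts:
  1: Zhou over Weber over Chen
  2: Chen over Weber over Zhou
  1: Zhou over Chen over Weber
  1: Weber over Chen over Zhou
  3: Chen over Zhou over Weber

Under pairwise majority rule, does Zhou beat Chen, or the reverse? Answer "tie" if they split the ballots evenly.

Ballots ranking Zhou above Chen: 1 + 1 = 2.
Ballots ranking Chen above Zhou: 8 − 2 = 6.
Chen wins the head-to-head 6–2.

Chen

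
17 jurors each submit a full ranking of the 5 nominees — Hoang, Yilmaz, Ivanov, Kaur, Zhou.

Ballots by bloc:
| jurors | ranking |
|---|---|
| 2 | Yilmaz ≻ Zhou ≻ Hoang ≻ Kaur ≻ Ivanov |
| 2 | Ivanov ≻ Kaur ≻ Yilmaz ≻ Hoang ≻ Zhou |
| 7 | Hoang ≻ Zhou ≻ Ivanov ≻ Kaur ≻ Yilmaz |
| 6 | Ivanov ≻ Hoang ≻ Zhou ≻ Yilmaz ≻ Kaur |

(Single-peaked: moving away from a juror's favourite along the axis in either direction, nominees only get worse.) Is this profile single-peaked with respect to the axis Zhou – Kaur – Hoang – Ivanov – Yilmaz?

Axis positions: Zhou=1, Kaur=2, Hoang=3, Ivanov=4, Yilmaz=5.
Bloc 1: ranking walks positions 5-1-3-2-4; Zhou is ranked above Ivanov even though Ivanov lies between Zhou and the peak Yilmaz on the axis — preferences dip and rise again. Not single-peaked.
Bloc 2: ranking walks positions 4-2-5-3-1; Kaur is ranked above Hoang even though Hoang lies between Kaur and the peak Ivanov on the axis — preferences dip and rise again. Not single-peaked.
Bloc 3: ranking walks positions 3-1-4-2-5; Zhou is ranked above Kaur even though Kaur lies between Zhou and the peak Hoang on the axis — preferences dip and rise again. Not single-peaked.
Bloc 4: ranking walks positions 4-3-1-5-2; Zhou is ranked above Kaur even though Kaur lies between Zhou and the peak Ivanov on the axis — preferences dip and rise again. Not single-peaked.
Bloc 1 violates single-peakedness, so the profile is not single-peaked on this axis.

no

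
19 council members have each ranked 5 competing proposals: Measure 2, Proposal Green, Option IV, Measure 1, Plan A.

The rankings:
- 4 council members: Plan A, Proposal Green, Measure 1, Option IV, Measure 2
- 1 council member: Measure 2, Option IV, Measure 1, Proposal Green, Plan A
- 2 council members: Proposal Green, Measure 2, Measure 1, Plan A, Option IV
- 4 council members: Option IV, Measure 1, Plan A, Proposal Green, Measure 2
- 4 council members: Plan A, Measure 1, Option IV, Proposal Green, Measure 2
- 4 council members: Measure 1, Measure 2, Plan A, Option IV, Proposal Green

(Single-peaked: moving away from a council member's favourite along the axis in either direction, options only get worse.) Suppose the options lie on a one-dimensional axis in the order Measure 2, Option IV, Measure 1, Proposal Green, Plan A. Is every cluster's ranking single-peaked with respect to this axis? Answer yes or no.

no

Axis positions: Measure 2=1, Option IV=2, Measure 1=3, Proposal Green=4, Plan A=5.
Cluster 1 (peak Plan A at position 5): ranking walks positions 5-4-3-2-1, expanding outward from the peak — single-peaked.
Cluster 2 (peak Measure 2 at position 1): ranking walks positions 1-2-3-4-5, expanding outward from the peak — single-peaked.
Cluster 3: ranking walks positions 4-1-3-5-2; Measure 2 is ranked above Measure 1 even though Measure 1 lies between Measure 2 and the peak Proposal Green on the axis — preferences dip and rise again. Not single-peaked.
Cluster 4: ranking walks positions 2-3-5-4-1; Plan A is ranked above Proposal Green even though Proposal Green lies between Plan A and the peak Option IV on the axis — preferences dip and rise again. Not single-peaked.
Cluster 5: ranking walks positions 5-3-2-4-1; Measure 1 is ranked above Proposal Green even though Proposal Green lies between Measure 1 and the peak Plan A on the axis — preferences dip and rise again. Not single-peaked.
Cluster 6: ranking walks positions 3-1-5-2-4; Measure 2 is ranked above Option IV even though Option IV lies between Measure 2 and the peak Measure 1 on the axis — preferences dip and rise again. Not single-peaked.
Cluster 3 violates single-peakedness, so the profile is not single-peaked on this axis.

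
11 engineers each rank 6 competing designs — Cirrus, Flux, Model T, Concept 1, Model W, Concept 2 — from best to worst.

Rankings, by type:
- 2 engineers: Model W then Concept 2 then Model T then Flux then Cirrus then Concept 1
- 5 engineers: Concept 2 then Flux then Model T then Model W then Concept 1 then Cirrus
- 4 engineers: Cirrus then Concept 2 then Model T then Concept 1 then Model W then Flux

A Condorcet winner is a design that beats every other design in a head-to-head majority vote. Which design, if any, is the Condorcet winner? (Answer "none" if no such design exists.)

Head-to-head results (11 engineers):
Cirrus vs Flux: Flux, 7–4.
Cirrus vs Model T: Model T wins 7–4.
Cirrus–Concept 1: Cirrus 6–5.
Cirrus vs Model W: Model W wins 7–4.
Cirrus vs Concept 2: Concept 2, 7–4.
Flux–Model T: Model T 6–5.
Flux–Concept 1: Flux 7–4.
Flux–Model W: Model W 6–5.
Flux–Concept 2: Concept 2 11–0.
Model T–Concept 1: Model T 11–0.
Model T vs Model W: Model T, 9–2.
Model T vs Concept 2: Concept 2 wins 11–0.
Concept 1 vs Model W: Model W, 7–4.
Concept 1 vs Concept 2: Concept 2 wins 11–0.
Model W vs Concept 2: Concept 2, 9–2.
Only Concept 2 has no losses; Concept 2 is the Condorcet winner.

Concept 2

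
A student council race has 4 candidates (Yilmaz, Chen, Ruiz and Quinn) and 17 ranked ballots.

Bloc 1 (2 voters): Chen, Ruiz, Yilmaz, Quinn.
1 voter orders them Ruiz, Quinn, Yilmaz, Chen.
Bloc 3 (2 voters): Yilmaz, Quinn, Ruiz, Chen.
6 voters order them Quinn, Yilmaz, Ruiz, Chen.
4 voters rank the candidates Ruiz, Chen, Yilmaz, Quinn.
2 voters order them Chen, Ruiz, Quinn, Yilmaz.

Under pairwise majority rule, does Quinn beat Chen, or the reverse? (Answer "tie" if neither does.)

Ballots ranking Quinn above Chen: 1 + 2 + 6 = 9.
Ballots ranking Chen above Quinn: 17 − 9 = 8.
Quinn wins the head-to-head 9–8.

Quinn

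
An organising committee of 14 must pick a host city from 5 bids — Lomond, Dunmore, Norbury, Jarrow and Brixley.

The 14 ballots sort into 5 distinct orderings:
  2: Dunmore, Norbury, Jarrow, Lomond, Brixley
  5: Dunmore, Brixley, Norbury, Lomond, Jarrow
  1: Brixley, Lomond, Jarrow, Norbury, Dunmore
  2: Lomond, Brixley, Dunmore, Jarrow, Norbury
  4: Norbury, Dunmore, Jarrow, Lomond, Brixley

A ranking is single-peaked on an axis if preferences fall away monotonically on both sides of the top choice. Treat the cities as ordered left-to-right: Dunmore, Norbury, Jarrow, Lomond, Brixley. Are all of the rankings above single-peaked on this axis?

no

Axis positions: Dunmore=1, Norbury=2, Jarrow=3, Lomond=4, Brixley=5.
Cluster 1 (peak Dunmore at position 1): ranking walks positions 1-2-3-4-5, expanding outward from the peak — single-peaked.
Cluster 2: ranking walks positions 1-5-2-4-3; Brixley is ranked above Norbury even though Norbury lies between Brixley and the peak Dunmore on the axis — preferences dip and rise again. Not single-peaked.
Cluster 3 (peak Brixley at position 5): ranking walks positions 5-4-3-2-1, expanding outward from the peak — single-peaked.
Cluster 4: ranking walks positions 4-5-1-3-2; Dunmore is ranked above Jarrow even though Jarrow lies between Dunmore and the peak Lomond on the axis — preferences dip and rise again. Not single-peaked.
Cluster 5 (peak Norbury at position 2): ranking walks positions 2-1-3-4-5, expanding outward from the peak — single-peaked.
Cluster 2 violates single-peakedness, so the profile is not single-peaked on this axis.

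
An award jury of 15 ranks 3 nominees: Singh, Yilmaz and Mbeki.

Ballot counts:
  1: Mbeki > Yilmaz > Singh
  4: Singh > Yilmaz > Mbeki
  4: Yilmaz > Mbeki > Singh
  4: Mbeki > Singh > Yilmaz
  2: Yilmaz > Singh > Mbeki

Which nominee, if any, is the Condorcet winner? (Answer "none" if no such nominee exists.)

Check each pair by majority over 15 ballots:
Singh vs Yilmaz: Singh wins 8–7.
Singh vs Mbeki: Mbeki wins 9–6.
Yilmaz vs Mbeki: 10 to 5, Yilmaz.
No nominee is unbeaten: Singh loses to Mbeki; Yilmaz loses to Singh; Mbeki loses to Yilmaz. In particular Singh > Yilmaz > Mbeki > Singh is a majority cycle — no Condorcet winner exists.

none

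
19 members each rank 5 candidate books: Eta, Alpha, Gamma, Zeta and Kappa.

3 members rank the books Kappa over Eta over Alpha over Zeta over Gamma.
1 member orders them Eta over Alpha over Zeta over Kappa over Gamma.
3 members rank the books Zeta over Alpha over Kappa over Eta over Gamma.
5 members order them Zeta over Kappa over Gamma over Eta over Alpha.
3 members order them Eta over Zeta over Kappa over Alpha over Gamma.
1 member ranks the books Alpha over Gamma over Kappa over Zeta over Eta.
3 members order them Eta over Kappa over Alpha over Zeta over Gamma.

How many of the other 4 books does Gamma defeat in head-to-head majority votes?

0

Gamma against each rival (19 members):
Gamma vs Eta: Eta wins 13–6.
Gamma vs Alpha: Gamma preferred on 5 ballots; Alpha wins 14–5.
Gamma vs Zeta: Zeta, 18–1.
Gamma vs Kappa: Kappa wins 18–1.
Gamma beats no one; loses to Eta, Alpha, Zeta, Kappa — 0 pairwise wins.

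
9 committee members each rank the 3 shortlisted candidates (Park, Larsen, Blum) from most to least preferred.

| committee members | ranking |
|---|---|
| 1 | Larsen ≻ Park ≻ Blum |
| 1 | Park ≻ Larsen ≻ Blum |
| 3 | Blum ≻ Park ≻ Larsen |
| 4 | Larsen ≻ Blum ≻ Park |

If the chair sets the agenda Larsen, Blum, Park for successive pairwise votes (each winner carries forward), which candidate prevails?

Larsen

Round 1: Larsen vs Blum — 6–3, Larsen advances.
Round 2: Larsen vs Park — 5–4, Larsen advances.
The agenda winner is Larsen.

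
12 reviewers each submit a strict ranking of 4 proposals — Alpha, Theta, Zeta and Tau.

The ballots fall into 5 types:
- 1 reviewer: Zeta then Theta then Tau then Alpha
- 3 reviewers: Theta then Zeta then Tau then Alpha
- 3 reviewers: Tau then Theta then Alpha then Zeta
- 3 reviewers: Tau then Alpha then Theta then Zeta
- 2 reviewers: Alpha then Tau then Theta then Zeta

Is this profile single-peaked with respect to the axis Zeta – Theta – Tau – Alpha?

Axis positions: Zeta=1, Theta=2, Tau=3, Alpha=4.
Type 1 (peak Zeta at position 1): ranking walks positions 1-2-3-4, expanding outward from the peak — single-peaked.
Type 2 (peak Theta at position 2): ranking walks positions 2-1-3-4, expanding outward from the peak — single-peaked.
Type 3 (peak Tau at position 3): ranking walks positions 3-2-4-1, expanding outward from the peak — single-peaked.
Type 4 (peak Tau at position 3): ranking walks positions 3-4-2-1, expanding outward from the peak — single-peaked.
Type 5 (peak Alpha at position 4): ranking walks positions 4-3-2-1, expanding outward from the peak — single-peaked.
Every ranking is single-peaked on this axis.

yes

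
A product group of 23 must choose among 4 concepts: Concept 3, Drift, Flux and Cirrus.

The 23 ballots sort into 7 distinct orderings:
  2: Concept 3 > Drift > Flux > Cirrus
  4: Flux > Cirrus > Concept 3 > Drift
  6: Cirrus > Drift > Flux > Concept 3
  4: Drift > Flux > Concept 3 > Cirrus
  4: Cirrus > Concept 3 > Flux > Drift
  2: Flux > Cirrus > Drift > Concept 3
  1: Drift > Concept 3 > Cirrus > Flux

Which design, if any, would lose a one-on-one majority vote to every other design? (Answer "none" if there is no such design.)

Concept 3

Head-to-head results (23 engineers):
Concept 3 vs Drift: Drift, 13–10.
Concept 3 vs Flux: Flux wins 16–7.
Concept 3 vs Cirrus: Concept 3 is ranked higher on 2+4+1 = 7 ballots, Cirrus on 16. Cirrus wins 16–7.
Drift vs Flux: Drift, 13–10.
Drift vs Cirrus: Drift preferred on 2+4+1 = 7 ballots; Cirrus wins 16–7.
Flux vs Cirrus: 12 to 11, Flux.
Concept 3 loses to every other design — it is the Condorcet loser.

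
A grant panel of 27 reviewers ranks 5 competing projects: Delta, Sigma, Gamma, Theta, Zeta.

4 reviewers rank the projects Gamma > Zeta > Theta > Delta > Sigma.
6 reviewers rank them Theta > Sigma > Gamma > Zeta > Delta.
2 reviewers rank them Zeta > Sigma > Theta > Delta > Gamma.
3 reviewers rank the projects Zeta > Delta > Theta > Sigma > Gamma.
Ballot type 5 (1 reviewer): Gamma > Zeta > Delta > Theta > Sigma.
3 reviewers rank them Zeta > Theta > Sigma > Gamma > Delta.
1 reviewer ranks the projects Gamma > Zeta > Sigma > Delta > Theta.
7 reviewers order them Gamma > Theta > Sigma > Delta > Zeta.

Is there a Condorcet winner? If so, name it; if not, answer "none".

Check each pair by majority over 27 ballots:
Delta–Sigma: Sigma 19–8.
Delta vs Gamma: Gamma, 22–5.
Delta vs Theta: Delta preferred on 3+1+1 = 5 ballots; Theta wins 22–5.
Delta vs Zeta: Delta preferred on 7 ballots; Zeta wins 20–7.
Sigma vs Gamma: Sigma, 14–13.
Sigma vs Theta: Sigma is ranked higher on 2+1 = 3 ballots, Theta on 24. Theta wins 24–3.
Sigma–Zeta: Zeta 14–13.
Gamma vs Theta: 4+1+1+7 = 13 for Gamma, 14 for Theta — Theta by 14–13.
Gamma vs Zeta: 19 to 8, Gamma.
Theta vs Zeta: Zeta, 14–13.
Every project loses at least once (Delta loses to Sigma; Sigma loses to Theta; Gamma loses to Sigma; Theta loses to Zeta; Zeta loses to Gamma). The majority relation contains the cycle Sigma → Gamma → Zeta → Sigma, so there is no Condorcet winner.

none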